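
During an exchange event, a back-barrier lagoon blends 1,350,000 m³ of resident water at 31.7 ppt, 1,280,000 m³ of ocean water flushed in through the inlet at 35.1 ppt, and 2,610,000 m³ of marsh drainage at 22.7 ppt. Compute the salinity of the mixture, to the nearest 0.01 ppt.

Salt balance:
salt = 1,350,000×31.7 + 1,280,000×35.1 + 2,610,000×22.7 = 42,795,000 + 44,928,000 + 59,247,000 = 146,970,000
volume = 1,350,000 + 1,280,000 + 2,610,000 = 5,240,000 m³
S = 146,970,000 / 5,240,000 = 28.0477 ppt

28.05 ppt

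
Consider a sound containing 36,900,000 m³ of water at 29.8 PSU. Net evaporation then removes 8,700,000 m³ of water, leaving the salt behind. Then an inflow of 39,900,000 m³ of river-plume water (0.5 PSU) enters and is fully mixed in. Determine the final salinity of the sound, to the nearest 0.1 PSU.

After evaporation: salt = 36,900,000×29.8 = 1,099,620,000; volume = 36,900,000 − 8,700,000 = 28,200,000 m³
After mixing: salt = 1,099,620,000 + 39,900,000×0.5 = 1,119,570,000; volume = 28,200,000 + 39,900,000 = 68,100,000 m³
S = 1,119,570,000 / 68,100,000 = 16.4401 PSU

16.4 PSU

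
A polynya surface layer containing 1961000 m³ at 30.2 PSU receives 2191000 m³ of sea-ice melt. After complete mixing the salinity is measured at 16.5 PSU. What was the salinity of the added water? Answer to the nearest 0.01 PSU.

4.24 PSU

Salt balance: 1,961,000×30.2 + 2,191,000×S = 4,152,000×16.5
59,222,200 + 2,191,000·S = 68,508,000
S = (68,508,000 − 59,222,200) / 2,191,000 = 4.2382 PSU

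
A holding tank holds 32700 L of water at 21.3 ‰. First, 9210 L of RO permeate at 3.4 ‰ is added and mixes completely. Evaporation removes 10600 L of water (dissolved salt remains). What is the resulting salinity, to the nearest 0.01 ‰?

23.25 ‰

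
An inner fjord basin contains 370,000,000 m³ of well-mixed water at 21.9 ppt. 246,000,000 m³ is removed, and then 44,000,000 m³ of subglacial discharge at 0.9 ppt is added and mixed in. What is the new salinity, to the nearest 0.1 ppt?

16.4 ppt

Remaining after removal: 124,000,000 m³ at 21.9 ppt (salt = 2,715,600,000)
After addition: salt = 2,715,600,000 + 44,000,000×0.9 = 2,755,200,000; volume = 168,000,000 m³
S = 2,755,200,000 / 168,000,000 = 16.4 ppt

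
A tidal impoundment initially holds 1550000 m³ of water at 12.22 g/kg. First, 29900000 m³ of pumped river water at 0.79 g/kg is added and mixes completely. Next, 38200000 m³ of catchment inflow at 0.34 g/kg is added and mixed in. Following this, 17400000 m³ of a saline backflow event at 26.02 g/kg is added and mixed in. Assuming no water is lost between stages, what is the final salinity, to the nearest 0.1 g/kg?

5.8 g/kg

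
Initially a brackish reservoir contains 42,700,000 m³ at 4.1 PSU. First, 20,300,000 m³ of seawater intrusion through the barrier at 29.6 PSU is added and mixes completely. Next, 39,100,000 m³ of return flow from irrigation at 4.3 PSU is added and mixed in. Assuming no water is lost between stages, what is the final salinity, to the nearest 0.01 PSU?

9.25 PSU

Conserving salt mass:
Initial salt = 42,700,000×4.1 = 175,070,000
After stage 1: salt = 175,070,000 + 20,300,000×29.6 = 775,950,000; volume = 63,000,000 m³; S = 12.317 PSU
After stage 2: salt = 775,950,000 + 39,100,000×4.3 = 944,080,000; volume = 102,100,000 m³
S = 944,080,000 / 102,100,000 = 9.2466 PSU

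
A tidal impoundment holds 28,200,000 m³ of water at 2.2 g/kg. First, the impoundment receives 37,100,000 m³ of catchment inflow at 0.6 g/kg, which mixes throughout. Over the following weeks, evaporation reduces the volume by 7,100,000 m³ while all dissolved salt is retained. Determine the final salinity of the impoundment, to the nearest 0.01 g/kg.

1.45 g/kg

After mixing: salt = 28,200,000×2.2 + 37,100,000×0.6 = 84,300,000; volume = 65,300,000 m³
After evaporation: salt unchanged = 84,300,000; volume = 65,300,000 − 7,100,000 = 58,200,000 m³
S = 84,300,000 / 58,200,000 = 1.4485 g/kg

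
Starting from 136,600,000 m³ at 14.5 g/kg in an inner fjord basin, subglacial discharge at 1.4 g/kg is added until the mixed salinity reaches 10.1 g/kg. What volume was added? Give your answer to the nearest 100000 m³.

Salt balance: 136,600,000×14.5 + V×1.4 = (136,600,000+V)×10.1
1,980,700,000 + 1.4V = 1,379,660,000 + 10.1V
601,040,000 = 8.7V
V = 69,085,057.47 m³

69100000 m³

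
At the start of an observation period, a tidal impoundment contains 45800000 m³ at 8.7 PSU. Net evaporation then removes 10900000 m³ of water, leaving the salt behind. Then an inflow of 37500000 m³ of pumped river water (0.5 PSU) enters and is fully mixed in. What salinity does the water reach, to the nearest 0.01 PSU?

After evaporation: salt = 45,800,000×8.7 = 398,460,000; volume = 45,800,000 − 10,900,000 = 34,900,000 m³
After mixing: salt = 398,460,000 + 37,500,000×0.5 = 417,210,000; volume = 34,900,000 + 37,500,000 = 72,400,000 m³
S = 417,210,000 / 72,400,000 = 5.7626 PSU

5.76 PSU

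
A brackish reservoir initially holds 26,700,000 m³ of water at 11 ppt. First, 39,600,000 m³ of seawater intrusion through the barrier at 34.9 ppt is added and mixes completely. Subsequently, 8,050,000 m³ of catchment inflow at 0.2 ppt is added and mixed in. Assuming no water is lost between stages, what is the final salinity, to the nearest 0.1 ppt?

Conserving salt mass:
Initial salt = 26,700,000×11 = 293,700,000
After stage 1: salt = 293,700,000 + 39,600,000×34.9 = 1,675,740,000; volume = 66,300,000 m³; S = 25.275 ppt
After stage 2: salt = 1,675,740,000 + 8,050,000×0.2 = 1,677,350,000; volume = 74,350,000 m³
S = 1,677,350,000 / 74,350,000 = 22.5602 ppt

22.6 ppt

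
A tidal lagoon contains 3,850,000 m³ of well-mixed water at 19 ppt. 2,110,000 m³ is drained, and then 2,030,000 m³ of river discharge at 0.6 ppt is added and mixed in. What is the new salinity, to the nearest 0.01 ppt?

9.09 ppt

Remaining after removal: 1,740,000 m³ at 19 ppt (salt = 33,060,000)
After addition: salt = 33,060,000 + 2,030,000×0.6 = 34,278,000; volume = 3,770,000 m³
S = 34,278,000 / 3,770,000 = 9.0923 ppt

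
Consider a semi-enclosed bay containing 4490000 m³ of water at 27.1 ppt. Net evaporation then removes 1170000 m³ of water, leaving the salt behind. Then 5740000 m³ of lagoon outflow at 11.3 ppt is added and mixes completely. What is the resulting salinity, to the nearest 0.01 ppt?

20.59 ppt

After evaporation: salt = 4,490,000×27.1 = 121,679,000; volume = 4,490,000 − 1,170,000 = 3,320,000 m³
After mixing: salt = 121,679,000 + 5,740,000×11.3 = 186,541,000; volume = 3,320,000 + 5,740,000 = 9,060,000 m³
S = 186,541,000 / 9,060,000 = 20.5895 ppt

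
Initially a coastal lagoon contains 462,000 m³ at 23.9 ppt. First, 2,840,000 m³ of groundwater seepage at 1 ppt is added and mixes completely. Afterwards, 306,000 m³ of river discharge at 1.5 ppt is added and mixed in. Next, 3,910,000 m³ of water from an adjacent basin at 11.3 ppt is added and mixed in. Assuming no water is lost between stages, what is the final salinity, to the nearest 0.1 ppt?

By conservation of dissolved salt,
Initial salt = 462,000×23.9 = 11,041,800
After stage 1: salt = 11,041,800 + 2,840,000×1 = 13,881,800; volume = 3,302,000 m³; S = 4.204 ppt
After stage 2: salt = 13,881,800 + 306,000×1.5 = 14,340,800; volume = 3,608,000 m³; S = 3.975 ppt
After stage 3: salt = 14,340,800 + 3,910,000×11.3 = 58,523,800; volume = 7,518,000 m³
S = 58,523,800 / 7,518,000 = 7.7845 ppt

7.8 ppt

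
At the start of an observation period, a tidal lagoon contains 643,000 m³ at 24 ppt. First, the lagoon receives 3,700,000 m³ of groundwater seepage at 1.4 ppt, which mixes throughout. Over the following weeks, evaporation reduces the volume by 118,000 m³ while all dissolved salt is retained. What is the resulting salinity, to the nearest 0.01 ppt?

4.88 ppt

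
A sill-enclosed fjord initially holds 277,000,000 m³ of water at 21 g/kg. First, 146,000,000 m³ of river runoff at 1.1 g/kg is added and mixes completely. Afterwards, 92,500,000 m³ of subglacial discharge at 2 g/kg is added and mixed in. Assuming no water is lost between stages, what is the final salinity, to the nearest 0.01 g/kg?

11.95 g/kg

By conservation of dissolved salt,
Initial salt = 277,000,000×21 = 5,817,000,000
After stage 1: salt = 5,817,000,000 + 146,000,000×1.1 = 5,977,600,000; volume = 423,000,000 m³; S = 14.131 g/kg
After stage 2: salt = 5,977,600,000 + 92,500,000×2 = 6,162,600,000; volume = 515,500,000 m³
S = 6,162,600,000 / 515,500,000 = 11.9546 g/kg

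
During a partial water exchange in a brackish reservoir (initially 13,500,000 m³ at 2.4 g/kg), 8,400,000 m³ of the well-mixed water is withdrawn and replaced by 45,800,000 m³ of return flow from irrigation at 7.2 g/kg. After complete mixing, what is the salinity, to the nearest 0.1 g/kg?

6.7 g/kg

Remaining after removal: 5,100,000 m³ at 2.4 g/kg (salt = 12,240,000)
After addition: salt = 12,240,000 + 45,800,000×7.2 = 342,000,000; volume = 50,900,000 m³
S = 342,000,000 / 50,900,000 = 6.7191 g/kg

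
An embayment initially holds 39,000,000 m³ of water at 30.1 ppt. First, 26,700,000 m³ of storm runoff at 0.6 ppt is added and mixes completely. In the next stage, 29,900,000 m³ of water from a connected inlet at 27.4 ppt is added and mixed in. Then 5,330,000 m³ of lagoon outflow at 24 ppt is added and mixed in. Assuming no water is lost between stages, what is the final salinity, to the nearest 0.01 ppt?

21.17 ppt

Salt balance:
Initial salt = 39,000,000×30.1 = 1,173,900,000
After stage 1: salt = 1,173,900,000 + 26,700,000×0.6 = 1,189,920,000; volume = 65,700,000 m³; S = 18.111 ppt
After stage 2: salt = 1,189,920,000 + 29,900,000×27.4 = 2,009,180,000; volume = 95,600,000 m³; S = 21.017 ppt
After stage 3: salt = 2,009,180,000 + 5,330,000×24 = 2,137,100,000; volume = 100,930,000 m³
S = 2,137,100,000 / 100,930,000 = 21.1741 ppt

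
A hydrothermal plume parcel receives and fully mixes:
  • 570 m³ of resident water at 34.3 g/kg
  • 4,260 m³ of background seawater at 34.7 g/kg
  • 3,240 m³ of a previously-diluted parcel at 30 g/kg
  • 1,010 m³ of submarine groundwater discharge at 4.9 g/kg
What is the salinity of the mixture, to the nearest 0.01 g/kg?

29.68 g/kg

Mass of salt is conserved:
salt = 570×34.3 + 4,260×34.7 + 3,240×30 + 1,010×4.9 = 19,551 + 147,822 + 97,200 + 4,949 = 269,522
volume = 570 + 4,260 + 3,240 + 1,010 = 9,080 m³
S = 269,522 / 9,080 = 29.683 g/kg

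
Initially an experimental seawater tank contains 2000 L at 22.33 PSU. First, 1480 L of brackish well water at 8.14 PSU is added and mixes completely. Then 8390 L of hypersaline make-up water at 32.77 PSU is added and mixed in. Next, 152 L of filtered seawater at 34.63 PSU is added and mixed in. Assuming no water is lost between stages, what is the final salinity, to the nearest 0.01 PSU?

28.02 PSU

By conservation of dissolved salt,
Initial salt = 2,000×22.33 = 44,660
After stage 1: salt = 44,660 + 1,480×8.14 = 56,707.2; volume = 3,480 L; S = 16.295 PSU
After stage 2: salt = 56,707.2 + 8,390×32.77 = 331,647.5; volume = 11,870 L; S = 27.94 PSU
After stage 3: salt = 331,647.5 + 152×34.63 = 336,911.26; volume = 12,022 L
S = 336,911.26 / 12,022 = 28.0246 PSU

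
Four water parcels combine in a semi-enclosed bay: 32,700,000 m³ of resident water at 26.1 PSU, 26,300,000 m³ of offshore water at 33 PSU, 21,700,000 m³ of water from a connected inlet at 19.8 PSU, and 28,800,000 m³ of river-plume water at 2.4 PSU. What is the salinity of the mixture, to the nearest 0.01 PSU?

Weighted by volume,
salt = 32,700,000×26.1 + 26,300,000×33 + 21,700,000×19.8 + 28,800,000×2.4 = 853,470,000 + 867,900,000 + 429,660,000 + 69,120,000 = 2,220,150,000
volume = 32,700,000 + 26,300,000 + 21,700,000 + 28,800,000 = 109,500,000 m³
S = 2,220,150,000 / 109,500,000 = 20.2753 PSU

20.28 PSU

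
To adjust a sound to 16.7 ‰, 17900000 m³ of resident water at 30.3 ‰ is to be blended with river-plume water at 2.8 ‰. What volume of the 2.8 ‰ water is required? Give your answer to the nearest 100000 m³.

17500000 m³

Salt balance: 17,900,000×30.3 + V×2.8 = (17,900,000+V)×16.7
542,370,000 + 2.8V = 298,930,000 + 16.7V
243,440,000 = 13.9V
V = 17,513,669.06 m³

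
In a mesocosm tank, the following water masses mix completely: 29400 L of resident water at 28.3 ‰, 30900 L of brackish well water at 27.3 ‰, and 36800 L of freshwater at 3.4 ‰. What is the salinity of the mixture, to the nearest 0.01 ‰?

Mass of salt is conserved:
salt = 29,400×28.3 + 30,900×27.3 + 36,800×3.4 = 832,020 + 843,570 + 125,120 = 1,800,710
volume = 29,400 + 30,900 + 36,800 = 97,100 L
S = 1,800,710 / 97,100 = 18.5449 ‰

18.54 ‰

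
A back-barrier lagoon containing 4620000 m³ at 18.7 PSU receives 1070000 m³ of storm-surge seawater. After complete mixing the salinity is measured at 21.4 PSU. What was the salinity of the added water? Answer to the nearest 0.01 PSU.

Salt balance: 4,620,000×18.7 + 1,070,000×S = 5,690,000×21.4
86,394,000 + 1,070,000·S = 121,766,000
S = (121,766,000 − 86,394,000) / 1,070,000 = 33.0579 PSU

33.06 PSU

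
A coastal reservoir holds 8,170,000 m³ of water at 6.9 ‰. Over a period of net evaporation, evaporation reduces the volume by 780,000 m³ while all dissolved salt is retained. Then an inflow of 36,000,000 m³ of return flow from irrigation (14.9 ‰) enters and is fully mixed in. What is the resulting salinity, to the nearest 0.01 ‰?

13.66 ‰

After evaporation: salt = 8,170,000×6.9 = 56,373,000; volume = 8,170,000 − 780,000 = 7,390,000 m³
After mixing: salt = 56,373,000 + 36,000,000×14.9 = 592,773,000; volume = 7,390,000 + 36,000,000 = 43,390,000 m³
S = 592,773,000 / 43,390,000 = 13.6615 ‰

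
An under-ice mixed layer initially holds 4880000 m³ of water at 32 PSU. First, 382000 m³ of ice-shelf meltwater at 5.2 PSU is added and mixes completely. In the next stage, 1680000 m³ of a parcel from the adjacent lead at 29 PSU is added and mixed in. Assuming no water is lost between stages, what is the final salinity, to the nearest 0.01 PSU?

29.80 PSU

Total salt / total volume:
Initial salt = 4,880,000×32 = 156,160,000
After stage 1: salt = 156,160,000 + 382,000×5.2 = 158,146,400; volume = 5,262,000 m³; S = 30.054 PSU
After stage 2: salt = 158,146,400 + 1,680,000×29 = 206,866,400; volume = 6,942,000 m³
S = 206,866,400 / 6,942,000 = 29.7993 PSU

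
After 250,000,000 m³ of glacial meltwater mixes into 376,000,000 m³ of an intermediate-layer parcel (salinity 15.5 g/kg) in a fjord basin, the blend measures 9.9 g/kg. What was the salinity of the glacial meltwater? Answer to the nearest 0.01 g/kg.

1.48 g/kg

Salt balance: 376,000,000×15.5 + 250,000,000×S = 626,000,000×9.9
5,828,000,000 + 250,000,000·S = 6,197,400,000
S = (6,197,400,000 − 5,828,000,000) / 250,000,000 = 1.4776 g/kg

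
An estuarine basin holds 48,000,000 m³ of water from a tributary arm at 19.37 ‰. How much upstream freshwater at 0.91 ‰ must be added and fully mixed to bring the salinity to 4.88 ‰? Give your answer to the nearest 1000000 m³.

175000000 m³

Salt balance: 48,000,000×19.37 + V×0.91 = (48,000,000+V)×4.88
929,760,000 + 0.91V = 234,240,000 + 4.88V
695,520,000 = 3.97V
V = 175,193,954.66 m³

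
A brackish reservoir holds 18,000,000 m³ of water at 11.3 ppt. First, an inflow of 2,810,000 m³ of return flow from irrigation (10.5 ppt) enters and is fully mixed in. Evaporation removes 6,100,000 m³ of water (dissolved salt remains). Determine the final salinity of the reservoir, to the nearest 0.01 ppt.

After mixing: salt = 18,000,000×11.3 + 2,810,000×10.5 = 232,905,000; volume = 20,810,000 m³
After evaporation: salt unchanged = 232,905,000; volume = 20,810,000 − 6,100,000 = 14,710,000 m³
S = 232,905,000 / 14,710,000 = 15.8331 ppt

15.83 ppt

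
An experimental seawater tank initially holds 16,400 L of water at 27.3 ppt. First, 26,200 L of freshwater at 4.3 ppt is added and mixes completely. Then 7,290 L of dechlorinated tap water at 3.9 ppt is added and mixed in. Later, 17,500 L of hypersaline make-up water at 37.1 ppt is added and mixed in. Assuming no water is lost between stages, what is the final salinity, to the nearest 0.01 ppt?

Mass of salt is conserved:
Initial salt = 16,400×27.3 = 447,720
After stage 1: salt = 447,720 + 26,200×4.3 = 560,380; volume = 42,600 L; S = 13.154 ppt
After stage 2: salt = 560,380 + 7,290×3.9 = 588,811; volume = 49,890 L; S = 11.802 ppt
After stage 3: salt = 588,811 + 17,500×37.1 = 1,238,061; volume = 67,390 L
S = 1,238,061 / 67,390 = 18.3716 ppt

18.37 ppt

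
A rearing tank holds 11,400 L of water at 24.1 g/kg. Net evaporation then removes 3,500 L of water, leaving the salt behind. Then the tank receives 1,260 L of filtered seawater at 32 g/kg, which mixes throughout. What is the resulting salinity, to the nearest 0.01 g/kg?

34.40 g/kg

After evaporation: salt = 11,400×24.1 = 274,740; volume = 11,400 − 3,500 = 7,900 L
After mixing: salt = 274,740 + 1,260×32 = 315,060; volume = 7,900 + 1,260 = 9,160 L
S = 315,060 / 9,160 = 34.3952 g/kg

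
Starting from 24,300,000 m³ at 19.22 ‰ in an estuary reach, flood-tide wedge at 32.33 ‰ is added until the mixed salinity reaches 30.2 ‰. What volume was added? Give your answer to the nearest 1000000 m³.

Salt balance: 24,300,000×19.22 + V×32.33 = (24,300,000+V)×30.2
467,046,000 + 32.33V = 733,860,000 + 30.2V
266,814,000 = 2.13V
V = 125,264,788.73 m³

125000000 m³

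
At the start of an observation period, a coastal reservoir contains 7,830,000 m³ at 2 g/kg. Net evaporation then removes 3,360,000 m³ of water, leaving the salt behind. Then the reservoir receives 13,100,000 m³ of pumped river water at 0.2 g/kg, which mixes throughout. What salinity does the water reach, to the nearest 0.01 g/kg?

1.04 g/kg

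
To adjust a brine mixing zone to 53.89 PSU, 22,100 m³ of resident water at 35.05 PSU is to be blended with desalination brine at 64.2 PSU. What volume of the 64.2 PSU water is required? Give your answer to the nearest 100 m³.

Salt balance: 22,100×35.05 + V×64.2 = (22,100+V)×53.89
774,605 + 64.2V = 1,190,969 + 53.89V
416,364 = 10.31V
V = 40,384.48 m³

40400 m³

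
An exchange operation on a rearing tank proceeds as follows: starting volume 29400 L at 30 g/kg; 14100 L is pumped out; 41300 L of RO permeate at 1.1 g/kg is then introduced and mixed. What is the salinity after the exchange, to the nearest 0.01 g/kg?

8.91 g/kg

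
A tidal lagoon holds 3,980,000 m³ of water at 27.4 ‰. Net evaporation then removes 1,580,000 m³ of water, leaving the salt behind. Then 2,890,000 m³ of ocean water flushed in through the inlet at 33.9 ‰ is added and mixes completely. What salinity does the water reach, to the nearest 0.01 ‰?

39.13 ‰

After evaporation: salt = 3,980,000×27.4 = 109,052,000; volume = 3,980,000 − 1,580,000 = 2,400,000 m³
After mixing: salt = 109,052,000 + 2,890,000×33.9 = 207,023,000; volume = 2,400,000 + 2,890,000 = 5,290,000 m³
S = 207,023,000 / 5,290,000 = 39.1348 ‰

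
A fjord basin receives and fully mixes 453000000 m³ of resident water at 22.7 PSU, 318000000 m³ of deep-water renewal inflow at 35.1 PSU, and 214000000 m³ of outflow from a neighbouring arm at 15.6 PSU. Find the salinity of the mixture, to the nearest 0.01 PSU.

Total salt / total volume:
salt = 453,000,000×22.7 + 318,000,000×35.1 + 214,000,000×15.6 = 10,283,100,000 + 11,161,800,000 + 3,338,400,000 = 24,783,300,000
volume = 453,000,000 + 318,000,000 + 214,000,000 = 985,000,000 m³
S = 24,783,300,000 / 985,000,000 = 25.1607 PSU

25.16 PSU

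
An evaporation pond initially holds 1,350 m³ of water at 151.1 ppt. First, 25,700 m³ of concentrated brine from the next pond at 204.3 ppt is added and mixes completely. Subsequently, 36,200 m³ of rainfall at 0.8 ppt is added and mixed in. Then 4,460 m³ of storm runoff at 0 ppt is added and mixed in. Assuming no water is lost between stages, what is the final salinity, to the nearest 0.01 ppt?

Conserving salt mass:
Initial salt = 1,350×151.1 = 203,985
After stage 1: salt = 203,985 + 25,700×204.3 = 5,454,495; volume = 27,050 m³; S = 201.645 ppt
After stage 2: salt = 5,454,495 + 36,200×0.8 = 5,483,455; volume = 63,250 m³; S = 86.695 ppt
After stage 3: salt = 5,483,455 + 4,460×0 = 5,483,455; volume = 67,710 m³
S = 5,483,455 / 67,710 = 80.9844 ppt

80.98 ppt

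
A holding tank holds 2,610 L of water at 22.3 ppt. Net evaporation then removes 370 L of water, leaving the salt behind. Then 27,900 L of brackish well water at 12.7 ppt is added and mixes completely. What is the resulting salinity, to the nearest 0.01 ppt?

13.69 ppt

After evaporation: salt = 2,610×22.3 = 58,203; volume = 2,610 − 370 = 2,240 L
After mixing: salt = 58,203 + 27,900×12.7 = 412,533; volume = 2,240 + 27,900 = 30,140 L
S = 412,533 / 30,140 = 13.6872 ppt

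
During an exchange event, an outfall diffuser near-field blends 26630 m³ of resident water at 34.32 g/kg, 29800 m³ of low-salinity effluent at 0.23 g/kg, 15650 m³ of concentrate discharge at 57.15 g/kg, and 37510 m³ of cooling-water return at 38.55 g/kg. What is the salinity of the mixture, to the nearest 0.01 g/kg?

Mass of salt is conserved:
salt = 26,630×34.32 + 29,800×0.23 + 15,650×57.15 + 37,510×38.55 = 913,941.6 + 6,854 + 894,397.5 + 1,446,010.5 = 3,261,203.6
volume = 26,630 + 29,800 + 15,650 + 37,510 = 109,590 m³
S = 3,261,203.6 / 109,590 = 29.7582 g/kg

29.76 g/kg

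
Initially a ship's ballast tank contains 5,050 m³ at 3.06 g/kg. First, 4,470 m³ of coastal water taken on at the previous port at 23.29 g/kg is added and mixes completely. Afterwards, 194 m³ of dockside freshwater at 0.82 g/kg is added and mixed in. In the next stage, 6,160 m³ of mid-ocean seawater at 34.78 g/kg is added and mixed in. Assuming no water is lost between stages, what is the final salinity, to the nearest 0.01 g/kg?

Conserving salt mass:
Initial salt = 5,050×3.06 = 15,453
After stage 1: salt = 15,453 + 4,470×23.29 = 119,559.3; volume = 9,520 m³; S = 12.559 g/kg
After stage 2: salt = 119,559.3 + 194×0.82 = 119,718.38; volume = 9,714 m³; S = 12.324 g/kg
After stage 3: salt = 119,718.38 + 6,160×34.78 = 333,963.18; volume = 15,874 m³
S = 333,963.18 / 15,874 = 21.0384 g/kg

21.04 g/kg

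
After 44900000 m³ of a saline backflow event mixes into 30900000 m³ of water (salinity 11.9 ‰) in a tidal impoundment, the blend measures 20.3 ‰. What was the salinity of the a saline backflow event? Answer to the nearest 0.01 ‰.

26.08 ‰

Salt balance: 30,900,000×11.9 + 44,900,000×S = 75,800,000×20.3
367,710,000 + 44,900,000·S = 1,538,740,000
S = (1,538,740,000 − 367,710,000) / 44,900,000 = 26.0808 ‰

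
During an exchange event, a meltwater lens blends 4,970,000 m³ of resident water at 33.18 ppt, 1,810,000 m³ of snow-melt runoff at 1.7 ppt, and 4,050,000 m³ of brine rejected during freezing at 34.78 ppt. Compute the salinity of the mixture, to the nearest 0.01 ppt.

28.52 ppt

Total salt / total volume:
salt = 4,970,000×33.18 + 1,810,000×1.7 + 4,050,000×34.78 = 164,904,600 + 3,077,000 + 140,859,000 = 308,840,600
volume = 4,970,000 + 1,810,000 + 4,050,000 = 10,830,000 m³
S = 308,840,600 / 10,830,000 = 28.5171 ppt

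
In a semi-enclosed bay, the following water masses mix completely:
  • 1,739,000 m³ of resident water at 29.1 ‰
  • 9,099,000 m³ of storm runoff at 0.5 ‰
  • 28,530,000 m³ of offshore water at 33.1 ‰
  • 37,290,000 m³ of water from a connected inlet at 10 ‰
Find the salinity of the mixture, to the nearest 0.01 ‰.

By conservation of dissolved salt,
salt = 1,739,000×29.1 + 9,099,000×0.5 + 28,530,000×33.1 + 37,290,000×10 = 50,604,900 + 4,549,500 + 944,343,000 + 372,900,000 = 1,372,397,400
volume = 1,739,000 + 9,099,000 + 28,530,000 + 37,290,000 = 76,658,000 m³
S = 1,372,397,400 / 76,658,000 = 17.9029 ‰

17.90 ‰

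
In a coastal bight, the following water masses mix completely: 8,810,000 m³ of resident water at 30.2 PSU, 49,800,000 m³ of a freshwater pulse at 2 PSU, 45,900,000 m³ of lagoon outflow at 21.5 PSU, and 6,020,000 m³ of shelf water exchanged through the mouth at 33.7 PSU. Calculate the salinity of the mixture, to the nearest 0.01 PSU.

14.07 PSU

Total salt / total volume:
salt = 8,810,000×30.2 + 49,800,000×2 + 45,900,000×21.5 + 6,020,000×33.7 = 266,062,000 + 99,600,000 + 986,850,000 + 202,874,000 = 1,555,386,000
volume = 8,810,000 + 49,800,000 + 45,900,000 + 6,020,000 = 110,530,000 m³
S = 1,555,386,000 / 110,530,000 = 14.0721 PSU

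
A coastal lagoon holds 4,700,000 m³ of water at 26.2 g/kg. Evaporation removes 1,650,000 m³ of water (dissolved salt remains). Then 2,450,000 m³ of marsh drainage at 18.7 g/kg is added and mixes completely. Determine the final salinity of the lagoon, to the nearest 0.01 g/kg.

30.72 g/kg

After evaporation: salt = 4,700,000×26.2 = 123,140,000; volume = 4,700,000 − 1,650,000 = 3,050,000 m³
After mixing: salt = 123,140,000 + 2,450,000×18.7 = 168,955,000; volume = 3,050,000 + 2,450,000 = 5,500,000 m³
S = 168,955,000 / 5,500,000 = 30.7191 g/kg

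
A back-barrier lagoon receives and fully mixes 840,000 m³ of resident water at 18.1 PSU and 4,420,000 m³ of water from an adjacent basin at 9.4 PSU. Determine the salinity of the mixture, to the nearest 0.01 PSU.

By conservation of dissolved salt,
salt = 840,000×18.1 + 4,420,000×9.4 = 15,204,000 + 41,548,000 = 56,752,000
volume = 840,000 + 4,420,000 = 5,260,000 m³
S = 56,752,000 / 5,260,000 = 10.7894 PSU

10.79 PSU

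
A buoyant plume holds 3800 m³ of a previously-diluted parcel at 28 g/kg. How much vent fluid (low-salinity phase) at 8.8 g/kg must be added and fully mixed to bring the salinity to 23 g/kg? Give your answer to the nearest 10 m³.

1340 m³

Salt balance: 3,800×28 + V×8.8 = (3,800+V)×23
106,400 + 8.8V = 87,400 + 23V
19,000 = 14.2V
V = 1,338.03 m³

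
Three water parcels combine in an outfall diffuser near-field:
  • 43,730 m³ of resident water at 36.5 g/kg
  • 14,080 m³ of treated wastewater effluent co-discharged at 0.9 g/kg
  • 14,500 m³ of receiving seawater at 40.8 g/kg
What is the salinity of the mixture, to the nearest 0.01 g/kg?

By conservation of dissolved salt,
salt = 43,730×36.5 + 14,080×0.9 + 14,500×40.8 = 1,596,145 + 12,672 + 591,600 = 2,200,417
volume = 43,730 + 14,080 + 14,500 = 72,310 m³
S = 2,200,417 / 72,310 = 30.4303 g/kg

30.43 g/kg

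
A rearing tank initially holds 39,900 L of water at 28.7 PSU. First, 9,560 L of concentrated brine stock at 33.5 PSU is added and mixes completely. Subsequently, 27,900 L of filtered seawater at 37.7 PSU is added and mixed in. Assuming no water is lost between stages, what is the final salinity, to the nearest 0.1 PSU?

32.5 PSU

Salt balance:
Initial salt = 39,900×28.7 = 1,145,130
After stage 1: salt = 1,145,130 + 9,560×33.5 = 1,465,390; volume = 49,460 L; S = 29.628 PSU
After stage 2: salt = 1,465,390 + 27,900×37.7 = 2,517,220; volume = 77,360 L
S = 2,517,220 / 77,360 = 32.539 PSU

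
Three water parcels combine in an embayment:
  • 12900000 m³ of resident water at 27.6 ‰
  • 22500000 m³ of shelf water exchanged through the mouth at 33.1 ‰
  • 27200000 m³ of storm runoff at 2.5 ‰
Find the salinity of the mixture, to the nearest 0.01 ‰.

18.67 ‰

Salt balance:
salt = 12,900,000×27.6 + 22,500,000×33.1 + 27,200,000×2.5 = 356,040,000 + 744,750,000 + 68,000,000 = 1,168,790,000
volume = 12,900,000 + 22,500,000 + 27,200,000 = 62,600,000 m³
S = 1,168,790,000 / 62,600,000 = 18.6708 ‰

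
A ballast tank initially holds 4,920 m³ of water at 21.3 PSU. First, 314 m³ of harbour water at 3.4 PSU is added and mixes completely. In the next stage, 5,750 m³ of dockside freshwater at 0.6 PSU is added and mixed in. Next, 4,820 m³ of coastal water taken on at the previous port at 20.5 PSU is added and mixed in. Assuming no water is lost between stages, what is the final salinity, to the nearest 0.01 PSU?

13.17 PSU

Total salt / total volume:
Initial salt = 4,920×21.3 = 104,796
After stage 1: salt = 104,796 + 314×3.4 = 105,863.6; volume = 5,234 m³; S = 20.226 PSU
After stage 2: salt = 105,863.6 + 5,750×0.6 = 109,313.6; volume = 10,984 m³; S = 9.952 PSU
After stage 3: salt = 109,313.6 + 4,820×20.5 = 208,123.6; volume = 15,804 m³
S = 208,123.6 / 15,804 = 13.169 PSU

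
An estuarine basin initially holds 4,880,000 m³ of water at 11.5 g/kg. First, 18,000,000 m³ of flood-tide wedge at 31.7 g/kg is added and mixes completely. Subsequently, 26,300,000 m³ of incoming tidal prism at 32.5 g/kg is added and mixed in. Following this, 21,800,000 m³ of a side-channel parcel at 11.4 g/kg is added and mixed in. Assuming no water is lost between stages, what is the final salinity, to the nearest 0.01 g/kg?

24.37 g/kg

Mass of salt is conserved:
Initial salt = 4,880,000×11.5 = 56,120,000
After stage 1: salt = 56,120,000 + 18,000,000×31.7 = 626,720,000; volume = 22,880,000 m³; S = 27.392 g/kg
After stage 2: salt = 626,720,000 + 26,300,000×32.5 = 1,481,470,000; volume = 49,180,000 m³; S = 30.123 g/kg
After stage 3: salt = 1,481,470,000 + 21,800,000×11.4 = 1,729,990,000; volume = 70,980,000 m³
S = 1,729,990,000 / 70,980,000 = 24.3729 g/kg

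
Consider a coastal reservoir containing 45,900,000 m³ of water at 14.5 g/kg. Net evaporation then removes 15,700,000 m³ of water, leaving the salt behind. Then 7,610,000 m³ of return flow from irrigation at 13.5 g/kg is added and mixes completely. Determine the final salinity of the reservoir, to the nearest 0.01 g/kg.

After evaporation: salt = 45,900,000×14.5 = 665,550,000; volume = 45,900,000 − 15,700,000 = 30,200,000 m³
After mixing: salt = 665,550,000 + 7,610,000×13.5 = 768,285,000; volume = 30,200,000 + 7,610,000 = 37,810,000 m³
S = 768,285,000 / 37,810,000 = 20.3196 g/kg

20.32 g/kg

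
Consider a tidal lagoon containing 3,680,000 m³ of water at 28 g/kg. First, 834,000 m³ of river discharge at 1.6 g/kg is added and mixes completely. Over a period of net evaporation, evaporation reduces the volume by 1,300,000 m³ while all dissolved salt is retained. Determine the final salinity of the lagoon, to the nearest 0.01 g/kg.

32.47 g/kg

After mixing: salt = 3,680,000×28 + 834,000×1.6 = 104,374,400; volume = 4,514,000 m³
After evaporation: salt unchanged = 104,374,400; volume = 4,514,000 − 1,300,000 = 3,214,000 m³
S = 104,374,400 / 3,214,000 = 32.4749 g/kg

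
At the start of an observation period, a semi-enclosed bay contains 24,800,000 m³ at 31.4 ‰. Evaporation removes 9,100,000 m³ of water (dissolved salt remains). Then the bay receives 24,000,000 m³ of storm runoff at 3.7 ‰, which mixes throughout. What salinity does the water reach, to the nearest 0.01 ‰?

21.85 ‰

After evaporation: salt = 24,800,000×31.4 = 778,720,000; volume = 24,800,000 − 9,100,000 = 15,700,000 m³
After mixing: salt = 778,720,000 + 24,000,000×3.7 = 867,520,000; volume = 15,700,000 + 24,000,000 = 39,700,000 m³
S = 867,520,000 / 39,700,000 = 21.8519 ‰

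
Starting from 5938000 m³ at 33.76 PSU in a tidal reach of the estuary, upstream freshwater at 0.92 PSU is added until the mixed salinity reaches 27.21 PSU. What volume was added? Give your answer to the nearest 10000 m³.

Salt balance: 5,938,000×33.76 + V×0.92 = (5,938,000+V)×27.21
200,466,880 + 0.92V = 161,572,980 + 27.21V
38,893,900 = 26.29V
V = 1,479,418.03 m³

1480000 m³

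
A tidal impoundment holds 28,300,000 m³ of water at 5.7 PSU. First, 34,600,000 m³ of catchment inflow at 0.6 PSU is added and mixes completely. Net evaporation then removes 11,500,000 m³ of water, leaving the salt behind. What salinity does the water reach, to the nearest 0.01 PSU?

3.54 PSU

After mixing: salt = 28,300,000×5.7 + 34,600,000×0.6 = 182,070,000; volume = 62,900,000 m³
After evaporation: salt unchanged = 182,070,000; volume = 62,900,000 − 11,500,000 = 51,400,000 m³
S = 182,070,000 / 51,400,000 = 3.5422 PSU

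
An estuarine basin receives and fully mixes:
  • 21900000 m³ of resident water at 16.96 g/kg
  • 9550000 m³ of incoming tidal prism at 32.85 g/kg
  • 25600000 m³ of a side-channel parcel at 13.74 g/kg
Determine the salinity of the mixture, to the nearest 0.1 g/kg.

18.2 g/kg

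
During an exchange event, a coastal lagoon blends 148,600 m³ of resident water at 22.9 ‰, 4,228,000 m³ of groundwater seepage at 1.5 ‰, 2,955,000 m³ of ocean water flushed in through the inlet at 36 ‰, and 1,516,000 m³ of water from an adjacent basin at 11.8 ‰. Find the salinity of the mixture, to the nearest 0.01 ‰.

15.15 ‰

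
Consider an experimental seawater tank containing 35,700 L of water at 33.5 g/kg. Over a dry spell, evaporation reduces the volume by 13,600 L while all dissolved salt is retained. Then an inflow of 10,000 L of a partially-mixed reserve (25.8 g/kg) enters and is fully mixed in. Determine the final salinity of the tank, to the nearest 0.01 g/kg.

45.29 g/kg

After evaporation: salt = 35,700×33.5 = 1,195,950; volume = 35,700 − 13,600 = 22,100 L
After mixing: salt = 1,195,950 + 10,000×25.8 = 1,453,950; volume = 22,100 + 10,000 = 32,100 L
S = 1,453,950 / 32,100 = 45.2944 g/kg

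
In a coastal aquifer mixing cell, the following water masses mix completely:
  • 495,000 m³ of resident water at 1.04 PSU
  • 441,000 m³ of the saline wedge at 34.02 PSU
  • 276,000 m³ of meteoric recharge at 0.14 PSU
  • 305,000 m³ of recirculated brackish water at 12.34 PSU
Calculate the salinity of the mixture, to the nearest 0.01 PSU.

Mass of salt is conserved:
salt = 495,000×1.04 + 441,000×34.02 + 276,000×0.14 + 305,000×12.34 = 514,800 + 15,002,820 + 38,640 + 3,763,700 = 19,319,960
volume = 495,000 + 441,000 + 276,000 + 305,000 = 1,517,000 m³
S = 19,319,960 / 1,517,000 = 12.7356 PSU

12.74 PSU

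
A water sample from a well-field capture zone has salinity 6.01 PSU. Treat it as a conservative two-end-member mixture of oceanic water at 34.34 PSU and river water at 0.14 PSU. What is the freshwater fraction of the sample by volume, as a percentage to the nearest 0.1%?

82.8%

Let f be the freshwater fraction. Salt balance per unit volume:
f×0.14 + (1−f)×34.34 = 6.01
f = (34.34 − 6.01) / (34.34 − 0.14) = 28.33/34.2 = 0.8284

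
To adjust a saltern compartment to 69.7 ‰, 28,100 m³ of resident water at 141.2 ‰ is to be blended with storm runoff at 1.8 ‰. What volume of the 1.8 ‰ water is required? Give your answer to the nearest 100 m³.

Salt balance: 28,100×141.2 + V×1.8 = (28,100+V)×69.7
3,967,720 + 1.8V = 1,958,570 + 69.7V
2,009,150 = 67.9V
V = 29,589.84 m³

29600 m³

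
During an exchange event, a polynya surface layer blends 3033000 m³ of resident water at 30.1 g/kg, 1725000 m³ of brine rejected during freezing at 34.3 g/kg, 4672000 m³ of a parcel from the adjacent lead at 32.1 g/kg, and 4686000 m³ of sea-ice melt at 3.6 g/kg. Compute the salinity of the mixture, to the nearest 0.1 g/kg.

Salt balance:
salt = 3,033,000×30.1 + 1,725,000×34.3 + 4,672,000×32.1 + 4,686,000×3.6 = 91,293,300 + 59,167,500 + 149,971,200 + 16,869,600 = 317,301,600
volume = 3,033,000 + 1,725,000 + 4,672,000 + 4,686,000 = 14,116,000 m³
S = 317,301,600 / 14,116,000 = 22.478 g/kg

22.5 g/kg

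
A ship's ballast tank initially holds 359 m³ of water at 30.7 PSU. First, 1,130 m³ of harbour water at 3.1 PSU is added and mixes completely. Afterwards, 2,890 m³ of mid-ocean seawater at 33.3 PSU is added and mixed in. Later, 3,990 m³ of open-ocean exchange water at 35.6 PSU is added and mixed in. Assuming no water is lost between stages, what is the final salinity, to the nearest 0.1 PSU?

Salt balance:
Initial salt = 359×30.7 = 11,021.3
After stage 1: salt = 11,021.3 + 1,130×3.1 = 14,524.3; volume = 1,489 m³; S = 9.754 PSU
After stage 2: salt = 14,524.3 + 2,890×33.3 = 110,761.3; volume = 4,379 m³; S = 25.294 PSU
After stage 3: salt = 110,761.3 + 3,990×35.6 = 252,805.3; volume = 8,369 m³
S = 252,805.3 / 8,369 = 30.2073 PSU

30.2 PSU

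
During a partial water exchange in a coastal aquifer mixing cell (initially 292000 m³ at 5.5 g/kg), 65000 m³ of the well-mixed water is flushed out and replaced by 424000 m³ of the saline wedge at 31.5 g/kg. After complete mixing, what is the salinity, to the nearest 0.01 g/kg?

Remaining after removal: 227,000 m³ at 5.5 g/kg (salt = 1,248,500)
After addition: salt = 1,248,500 + 424,000×31.5 = 14,604,500; volume = 651,000 m³
S = 14,604,500 / 651,000 = 22.4339 g/kg

22.43 g/kg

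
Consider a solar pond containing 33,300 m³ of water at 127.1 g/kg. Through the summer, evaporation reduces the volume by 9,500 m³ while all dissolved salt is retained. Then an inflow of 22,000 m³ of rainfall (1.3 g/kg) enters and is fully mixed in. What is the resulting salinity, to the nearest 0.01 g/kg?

93.04 g/kg

After evaporation: salt = 33,300×127.1 = 4,232,430; volume = 33,300 − 9,500 = 23,800 m³
After mixing: salt = 4,232,430 + 22,000×1.3 = 4,261,030; volume = 23,800 + 22,000 = 45,800 m³
S = 4,261,030 / 45,800 = 93.0356 g/kg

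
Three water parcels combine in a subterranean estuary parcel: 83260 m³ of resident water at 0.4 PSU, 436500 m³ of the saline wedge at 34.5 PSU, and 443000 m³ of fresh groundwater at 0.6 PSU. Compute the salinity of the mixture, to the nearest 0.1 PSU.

16.0 PSU

Mass of salt is conserved:
salt = 83,260×0.4 + 436,500×34.5 + 443,000×0.6 = 33,304 + 15,059,250 + 265,800 = 15,358,354
volume = 83,260 + 436,500 + 443,000 = 962,760 m³
S = 15,358,354 / 962,760 = 15.952 PSU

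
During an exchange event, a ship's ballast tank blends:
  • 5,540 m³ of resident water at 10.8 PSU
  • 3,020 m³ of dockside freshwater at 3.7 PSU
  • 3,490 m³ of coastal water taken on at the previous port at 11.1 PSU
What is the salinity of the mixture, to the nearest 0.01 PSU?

9.11 PSU

Conserving salt mass:
salt = 5,540×10.8 + 3,020×3.7 + 3,490×11.1 = 59,832 + 11,174 + 38,739 = 109,745
volume = 5,540 + 3,020 + 3,490 = 12,050 m³
S = 109,745 / 12,050 = 9.1075 PSU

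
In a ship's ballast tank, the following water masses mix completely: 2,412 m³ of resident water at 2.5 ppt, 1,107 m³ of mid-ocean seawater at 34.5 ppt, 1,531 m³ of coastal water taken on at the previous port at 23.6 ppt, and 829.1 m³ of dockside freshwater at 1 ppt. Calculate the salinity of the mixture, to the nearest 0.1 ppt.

13.8 ppt

Total salt / total volume:
salt = 2,412×2.5 + 1,107×34.5 + 1,531×23.6 + 829.1×1 = 6,030 + 38,191.5 + 36,131.6 + 829.1 = 81,182.2
volume = 2,412 + 1,107 + 1,531 + 829.1 = 5,879.1 m³
S = 81,182.2 / 5,879.1 = 13.809 ppt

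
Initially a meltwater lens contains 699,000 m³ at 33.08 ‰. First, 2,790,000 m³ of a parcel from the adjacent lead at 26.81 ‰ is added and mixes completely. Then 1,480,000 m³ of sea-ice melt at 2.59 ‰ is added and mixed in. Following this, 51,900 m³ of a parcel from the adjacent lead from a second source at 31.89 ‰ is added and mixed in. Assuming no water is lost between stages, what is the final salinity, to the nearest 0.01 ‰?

Weighted by volume,
Initial salt = 699,000×33.08 = 23,122,920
After stage 1: salt = 23,122,920 + 2,790,000×26.81 = 97,922,820; volume = 3,489,000 m³; S = 28.066 ‰
After stage 2: salt = 97,922,820 + 1,480,000×2.59 = 101,756,020; volume = 4,969,000 m³; S = 20.478 ‰
After stage 3: salt = 101,756,020 + 51,900×31.89 = 103,411,111; volume = 5,020,900 m³
S = 103,411,111 / 5,020,900 = 20.5961 ‰

20.60 ‰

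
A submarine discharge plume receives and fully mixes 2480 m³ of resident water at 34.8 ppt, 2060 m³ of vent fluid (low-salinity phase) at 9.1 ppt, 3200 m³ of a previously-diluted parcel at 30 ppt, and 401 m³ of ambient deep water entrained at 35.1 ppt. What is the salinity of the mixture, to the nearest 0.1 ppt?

26.4 ppt

By conservation of dissolved salt,
salt = 2,480×34.8 + 2,060×9.1 + 3,200×30 + 401×35.1 = 86,304 + 18,746 + 96,000 + 14,075.1 = 215,125.1
volume = 2,480 + 2,060 + 3,200 + 401 = 8,141 m³
S = 215,125.1 / 8,141 = 26.425 ppt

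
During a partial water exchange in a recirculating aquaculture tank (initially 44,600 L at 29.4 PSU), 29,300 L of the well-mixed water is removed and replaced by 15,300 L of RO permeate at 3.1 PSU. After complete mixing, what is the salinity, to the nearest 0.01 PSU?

Remaining after removal: 15,300 L at 29.4 PSU (salt = 449,820)
After addition: salt = 449,820 + 15,300×3.1 = 497,250; volume = 30,600 L
S = 497,250 / 30,600 = 16.25 PSU

16.25 PSU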